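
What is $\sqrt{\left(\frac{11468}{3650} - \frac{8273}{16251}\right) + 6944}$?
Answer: $\frac{\sqrt{244410722435246307}}{5931615} \approx 83.346$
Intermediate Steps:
$\sqrt{\left(\frac{11468}{3650} - \frac{8273}{16251}\right) + 6944} = \sqrt{\left(11468 \cdot \frac{1}{3650} - \frac{8273}{16251}\right) + 6944} = \sqrt{\left(\frac{5734}{1825} - \frac{8273}{16251}\right) + 6944} = \sqrt{\frac{78085009}{29658075} + 6944} = \sqrt{\frac{206023757809}{29658075}} = \frac{\sqrt{244410722435246307}}{5931615}$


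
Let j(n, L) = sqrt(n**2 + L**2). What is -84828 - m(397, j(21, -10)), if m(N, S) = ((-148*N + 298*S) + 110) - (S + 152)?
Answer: -26030 - 297*sqrt(541) ≈ -32938.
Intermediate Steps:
j(n, L) = sqrt(L**2 + n**2)
m(N, S) = -42 - 148*N + 297*S (m(N, S) = (110 - 148*N + 298*S) - (152 + S) = (110 - 148*N + 298*S) + (-152 - S) = -42 - 148*N + 297*S)
-84828 - m(397, j(21, -10)) = -84828 - (-42 - 148*397 + 297*sqrt((-10)**2 + 21**2)) = -84828 - (-42 - 58756 + 297*sqrt(100 + 441)) = -84828 - (-42 - 58756 + 297*sqrt(541)) = -84828 - (-58798 + 297*sqrt(541)) = -84828 + (58798 - 297*sqrt(541)) = -26030 - 297*sqrt(541)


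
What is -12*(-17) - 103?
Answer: 101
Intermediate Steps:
-12*(-17) - 103 = 204 - 103 = 101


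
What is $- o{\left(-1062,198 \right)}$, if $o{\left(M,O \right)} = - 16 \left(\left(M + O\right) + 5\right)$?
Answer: $-13744$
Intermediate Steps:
$o{\left(M,O \right)} = -80 - 16 M - 16 O$ ($o{\left(M,O \right)} = - 16 \left(5 + M + O\right) = -80 - 16 M - 16 O$)
$- o{\left(-1062,198 \right)} = - (-80 - -16992 - 3168) = - (-80 + 16992 - 3168) = \left(-1\right) 13744 = -13744$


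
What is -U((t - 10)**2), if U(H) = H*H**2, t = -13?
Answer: -148035889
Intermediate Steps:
U(H) = H**3
-U((t - 10)**2) = -((-13 - 10)**2)**3 = -((-23)**2)**3 = -1*529**3 = -1*148035889 = -148035889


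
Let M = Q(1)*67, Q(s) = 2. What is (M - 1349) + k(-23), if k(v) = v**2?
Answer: -686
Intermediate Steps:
M = 134 (M = 2*67 = 134)
(M - 1349) + k(-23) = (134 - 1349) + (-23)**2 = -1215 + 529 = -686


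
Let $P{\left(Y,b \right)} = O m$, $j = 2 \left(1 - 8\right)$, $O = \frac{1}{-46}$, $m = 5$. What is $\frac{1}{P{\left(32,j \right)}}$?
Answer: $- \frac{46}{5} \approx -9.2$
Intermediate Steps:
$O = - \frac{1}{46} \approx -0.021739$
$j = -14$ ($j = 2 \left(-7\right) = -14$)
$P{\left(Y,b \right)} = - \frac{5}{46}$ ($P{\left(Y,b \right)} = \left(- \frac{1}{46}\right) 5 = - \frac{5}{46}$)
$\frac{1}{P{\left(32,j \right)}} = \frac{1}{- \frac{5}{46}} = - \frac{46}{5}$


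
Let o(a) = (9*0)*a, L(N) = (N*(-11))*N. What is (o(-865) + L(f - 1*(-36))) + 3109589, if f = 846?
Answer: -5447575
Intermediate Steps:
L(N) = -11*N² (L(N) = (-11*N)*N = -11*N²)
o(a) = 0 (o(a) = 0*a = 0)
(o(-865) + L(f - 1*(-36))) + 3109589 = (0 - 11*(846 - 1*(-36))²) + 3109589 = (0 - 11*(846 + 36)²) + 3109589 = (0 - 11*882²) + 3109589 = (0 - 11*777924) + 3109589 = (0 - 8557164) + 3109589 = -8557164 + 3109589 = -5447575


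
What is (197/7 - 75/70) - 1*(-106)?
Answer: 1863/14 ≈ 133.07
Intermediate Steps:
(197/7 - 75/70) - 1*(-106) = (197*(⅐) - 75*1/70) + 106 = (197/7 - 15/14) + 106 = 379/14 + 106 = 1863/14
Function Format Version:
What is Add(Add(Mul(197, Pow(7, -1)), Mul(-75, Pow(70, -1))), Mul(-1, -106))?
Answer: Rational(1863, 14) ≈ 133.07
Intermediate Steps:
Add(Add(Mul(197, Pow(7, -1)), Mul(-75, Pow(70, -1))), Mul(-1, -106)) = Add(Add(Mul(197, Rational(1, 7)), Mul(-75, Rational(1, 70))), 106) = Add(Add(Rational(197, 7), Rational(-15, 14)), 106) = Add(Rational(379, 14), 106) = Rational(1863, 14)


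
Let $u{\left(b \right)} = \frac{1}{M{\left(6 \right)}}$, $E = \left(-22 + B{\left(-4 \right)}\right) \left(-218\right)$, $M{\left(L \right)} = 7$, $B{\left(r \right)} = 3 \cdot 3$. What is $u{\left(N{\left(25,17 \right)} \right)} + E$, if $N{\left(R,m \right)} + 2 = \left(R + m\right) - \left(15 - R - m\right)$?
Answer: $\frac{19839}{7} \approx 2834.1$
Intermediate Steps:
$B{\left(r \right)} = 9$
$N{\left(R,m \right)} = -17 + 2 R + 2 m$ ($N{\left(R,m \right)} = -2 - \left(15 - 2 R - 2 m\right) = -2 + \left(\left(R + m\right) + \left(-15 + R + m\right)\right) = -2 + \left(-15 + 2 R + 2 m\right) = -17 + 2 R + 2 m$)
$E = 2834$ ($E = \left(-22 + 9\right) \left(-218\right) = \left(-13\right) \left(-218\right) = 2834$)
$u{\left(b \right)} = \frac{1}{7}$
$u{\left(N{\left(25,17 \right)} \right)} + E = \frac{1}{7} + 2834 = \frac{19839}{7}$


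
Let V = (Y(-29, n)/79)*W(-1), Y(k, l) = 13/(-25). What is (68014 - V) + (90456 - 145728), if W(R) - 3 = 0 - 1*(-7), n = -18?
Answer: 5033116/395 ≈ 12742.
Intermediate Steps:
Y(k, l) = -13/25 (Y(k, l) = 13*(-1/25) = -13/25)
W(R) = 10 (W(R) = 3 + (0 - 1*(-7)) = 3 + (0 + 7) = 3 + 7 = 10)
V = -26/395 (V = -13/25/79*10 = -13/25*1/79*10 = -13/1975*10 = -26/395 ≈ -0.065823)
(68014 - V) + (90456 - 145728) = (68014 - 1*(-26/395)) + (90456 - 145728) = (68014 + 26/395) - 55272 = 26865556/395 - 55272 = 5033116/395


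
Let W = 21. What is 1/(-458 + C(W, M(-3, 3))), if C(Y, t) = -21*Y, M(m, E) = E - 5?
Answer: -1/899 ≈ -0.0011123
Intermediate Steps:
M(m, E) = -5 + E
1/(-458 + C(W, M(-3, 3))) = 1/(-458 - 21*21) = 1/(-458 - 441) = 1/(-899) = -1/899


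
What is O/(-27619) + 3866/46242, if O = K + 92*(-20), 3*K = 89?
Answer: 95244244/638578899 ≈ 0.14915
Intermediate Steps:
K = 89/3 (K = (⅓)*89 = 89/3 ≈ 29.667)
O = -5431/3 (O = 89/3 + 92*(-20) = 89/3 - 1840 = -5431/3 ≈ -1810.3)
O/(-27619) + 3866/46242 = -5431/3/(-27619) + 3866/46242 = -5431/3*(-1/27619) + 3866*(1/46242) = 5431/82857 + 1933/23121 = 95244244/638578899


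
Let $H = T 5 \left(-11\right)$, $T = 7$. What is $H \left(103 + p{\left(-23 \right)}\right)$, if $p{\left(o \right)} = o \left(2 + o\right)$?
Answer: $-225610$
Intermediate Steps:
$H = -385$ ($H = 7 \cdot 5 \left(-11\right) = 35 \left(-11\right) = -385$)
$H \left(103 + p{\left(-23 \right)}\right) = - 385 \left(103 - 23 \left(2 - 23\right)\right) = - 385 \left(103 - -483\right) = - 385 \left(103 + 483\right) = \left(-385\right) 586 = -225610$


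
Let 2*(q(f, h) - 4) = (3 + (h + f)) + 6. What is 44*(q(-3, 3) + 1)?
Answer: 418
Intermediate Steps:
q(f, h) = 17/2 + f/2 + h/2 (q(f, h) = 4 + ((3 + (h + f)) + 6)/2 = 4 + ((3 + (f + h)) + 6)/2 = 4 + ((3 + f + h) + 6)/2 = 4 + (9 + f + h)/2 = 4 + (9/2 + f/2 + h/2) = 17/2 + f/2 + h/2)
44*(q(-3, 3) + 1) = 44*((17/2 + (½)*(-3) + (½)*3) + 1) = 44*((17/2 - 3/2 + 3/2) + 1) = 44*(17/2 + 1) = 44*(19/2) = 418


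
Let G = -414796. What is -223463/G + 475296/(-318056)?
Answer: -15759641461/16491044572 ≈ -0.95565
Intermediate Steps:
-223463/G + 475296/(-318056) = -223463/(-414796) + 475296/(-318056) = -223463*(-1/414796) + 475296*(-1/318056) = 223463/414796 - 59412/39757 = -15759641461/16491044572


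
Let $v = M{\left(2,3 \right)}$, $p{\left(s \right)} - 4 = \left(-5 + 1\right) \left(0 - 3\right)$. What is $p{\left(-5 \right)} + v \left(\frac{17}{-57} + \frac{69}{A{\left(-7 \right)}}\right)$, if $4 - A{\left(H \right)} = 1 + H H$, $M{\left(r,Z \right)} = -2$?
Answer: $\frac{1117}{57} \approx 19.596$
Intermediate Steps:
$A{\left(H \right)} = 3 - H^{2}$ ($A{\left(H \right)} = 4 - \left(1 + H H\right) = 4 - \left(1 + H^{2}\right) = 3 - H^{2}$)
$p{\left(s \right)} = 16$ ($p{\left(s \right)} = 4 + \left(-5 + 1\right) \left(0 - 3\right) = 4 - 4 \left(0 - 3\right) = 4 - -12 = 4 + 12 = 16$)
$v = -2$
$p{\left(-5 \right)} + v \left(\frac{17}{-57} + \frac{69}{A{\left(-7 \right)}}\right) = 16 - 2 \left(\frac{17}{-57} + \frac{69}{3 - \left(-7\right)^{2}}\right) = 16 - 2 \left(17 \left(- \frac{1}{57}\right) + \frac{69}{3 - 49}\right) = 16 - 2 \left(- \frac{17}{57} + \frac{69}{3 - 49}\right) = 16 - 2 \left(- \frac{17}{57} + \frac{69}{-46}\right) = 16 - 2 \left(- \frac{17}{57} + 69 \left(- \frac{1}{46}\right)\right) = 16 - 2 \left(- \frac{17}{57} - \frac{3}{2}\right) = 16 - - \frac{205}{57} = 16 + \frac{205}{57} = \frac{1117}{57}$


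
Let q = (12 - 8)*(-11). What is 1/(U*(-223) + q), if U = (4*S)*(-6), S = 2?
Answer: 1/10660 ≈ 9.3809e-5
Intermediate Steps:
U = -48 (U = (4*2)*(-6) = 8*(-6) = -48)
q = -44 (q = 4*(-11) = -44)
1/(U*(-223) + q) = 1/(-48*(-223) - 44) = 1/(10704 - 44) = 1/10660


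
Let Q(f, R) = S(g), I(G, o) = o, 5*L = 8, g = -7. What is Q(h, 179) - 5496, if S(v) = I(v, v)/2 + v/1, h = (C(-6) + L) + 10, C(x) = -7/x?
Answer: -11013/2 ≈ -5506.5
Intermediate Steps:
L = 8/5 (L = (⅕)*8 = 8/5 ≈ 1.6000)
h = 383/30 (h = (-7/(-6) + 8/5) + 10 = (-7*(-⅙) + 8/5) + 10 = (7/6 + 8/5) + 10 = 83/30 + 10 = 383/30 ≈ 12.767)
S(v) = 3*v/2 (S(v) = v/2 + v/1 = v*(½) + v*1 = v/2 + v = 3*v/2)
Q(f, R) = -21/2 (Q(f, R) = (3/2)*(-7) = -21/2)
Q(h, 179) - 5496 = -21/2 - 5496 = -11013/2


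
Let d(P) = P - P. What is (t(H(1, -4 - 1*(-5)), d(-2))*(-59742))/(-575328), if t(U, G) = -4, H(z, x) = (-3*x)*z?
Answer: -9957/23972 ≈ -0.41536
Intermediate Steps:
d(P) = 0
H(z, x) = -3*x*z
(t(H(1, -4 - 1*(-5)), d(-2))*(-59742))/(-575328) = -4*(-59742)/(-575328) = 238968*(-1/575328) = -9957/23972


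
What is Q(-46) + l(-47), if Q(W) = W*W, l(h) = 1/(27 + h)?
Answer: 42319/20 ≈ 2115.9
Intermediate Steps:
Q(W) = W**2
Q(-46) + l(-47) = (-46)**2 + 1/(27 - 47) = 2116 + 1/(-20) = 2116 - 1/20 = 42319/20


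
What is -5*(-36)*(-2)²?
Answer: 720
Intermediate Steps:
-5*(-36)*(-2)² = 180*4 = 720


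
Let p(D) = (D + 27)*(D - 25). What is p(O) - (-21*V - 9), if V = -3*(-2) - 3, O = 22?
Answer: -75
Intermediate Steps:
V = 3 (V = 6 - 3 = 3)
p(D) = (-25 + D)*(27 + D) (p(D) = (27 + D)*(-25 + D) = (-25 + D)*(27 + D))
p(O) - (-21*V - 9) = (-675 + 22² + 2*22) - (-21*3 - 9) = (-675 + 484 + 44) - (-63 - 9) = -147 - 1*(-72) = -147 + 72 = -75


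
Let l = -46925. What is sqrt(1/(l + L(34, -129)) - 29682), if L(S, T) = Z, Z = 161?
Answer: I*sqrt(1803075714651)/7794 ≈ 172.28*I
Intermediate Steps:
L(S, T) = 161
sqrt(1/(l + L(34, -129)) - 29682) = sqrt(1/(-46925 + 161) - 29682) = sqrt(1/(-46764) - 29682) = sqrt(-1/46764 - 29682) = sqrt(-1388049049/46764) = I*sqrt(1803075714651)/7794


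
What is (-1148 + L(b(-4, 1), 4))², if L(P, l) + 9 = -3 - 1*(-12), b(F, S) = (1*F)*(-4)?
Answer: 1317904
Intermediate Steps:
b(F, S) = -4*F (b(F, S) = F*(-4) = -4*F)
L(P, l) = 0 (L(P, l) = -9 + (-3 - 1*(-12)) = -9 + (-3 + 12) = -9 + 9 = 0)
(-1148 + L(b(-4, 1), 4))² = (-1148 + 0)² = (-1148)² = 1317904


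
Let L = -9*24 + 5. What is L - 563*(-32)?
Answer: 17805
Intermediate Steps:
L = -211 (L = -216 + 5 = -211)
L - 563*(-32) = -211 - 563*(-32) = -211 - 1*(-18016) = -211 + 18016 = 17805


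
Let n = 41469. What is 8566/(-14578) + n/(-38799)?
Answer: -156147886/94268637 ≈ -1.6564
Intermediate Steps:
8566/(-14578) + n/(-38799) = 8566/(-14578) + 41469/(-38799) = 8566*(-1/14578) + 41469*(-1/38799) = -4283/7289 - 13823/12933 = -156147886/94268637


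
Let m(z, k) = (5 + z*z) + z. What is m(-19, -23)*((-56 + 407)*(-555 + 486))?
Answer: -8403993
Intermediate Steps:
m(z, k) = 5 + z + z**2 (m(z, k) = (5 + z**2) + z = 5 + z + z**2)
m(-19, -23)*((-56 + 407)*(-555 + 486)) = (5 - 19 + (-19)**2)*((-56 + 407)*(-555 + 486)) = (5 - 19 + 361)*(351*(-69)) = 347*(-24219) = -8403993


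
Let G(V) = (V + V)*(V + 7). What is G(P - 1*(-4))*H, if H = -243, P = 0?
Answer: -21384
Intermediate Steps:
G(V) = 2*V*(7 + V) (G(V) = (2*V)*(7 + V) = 2*V*(7 + V))
G(P - 1*(-4))*H = (2*(0 - 1*(-4))*(7 + (0 - 1*(-4))))*(-243) = (2*(0 + 4)*(7 + (0 + 4)))*(-243) = (2*4*(7 + 4))*(-243) = (2*4*11)*(-243) = 88*(-243) = -21384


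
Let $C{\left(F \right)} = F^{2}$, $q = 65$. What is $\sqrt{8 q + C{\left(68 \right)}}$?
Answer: $2 \sqrt{1286} \approx 71.722$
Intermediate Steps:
$\sqrt{8 q + C{\left(68 \right)}} = \sqrt{8 \cdot 65 + 68^{2}} = \sqrt{520 + 4624} = \sqrt{5144} = 2 \sqrt{1286}$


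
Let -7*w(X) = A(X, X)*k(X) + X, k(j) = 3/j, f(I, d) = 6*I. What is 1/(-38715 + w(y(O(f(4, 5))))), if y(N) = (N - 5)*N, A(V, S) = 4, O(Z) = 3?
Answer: -7/270997 ≈ -2.5831e-5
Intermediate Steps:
y(N) = N*(-5 + N) (y(N) = (-5 + N)*N = N*(-5 + N))
w(X) = -12/(7*X) - X/7 (w(X) = -(4*(3/X) + X)/7 = -(12/X + X)/7 = -(X + 12/X)/7 = -12/(7*X) - X/7)
1/(-38715 + w(y(O(f(4, 5))))) = 1/(-38715 + (-12 - (3*(-5 + 3))²)/(7*((3*(-5 + 3))))) = 1/(-38715 + (-12 - (3*(-2))²)/(7*((3*(-2))))) = 1/(-38715 + (⅐)*(-12 - 1*(-6)²)/(-6)) = 1/(-38715 + (⅐)*(-⅙)*(-12 - 1*36)) = 1/(-38715 + (⅐)*(-⅙)*(-12 - 36)) = 1/(-38715 + (⅐)*(-⅙)*(-48)) = 1/(-38715 + 8/7) = 1/(-270997/7) = -7/270997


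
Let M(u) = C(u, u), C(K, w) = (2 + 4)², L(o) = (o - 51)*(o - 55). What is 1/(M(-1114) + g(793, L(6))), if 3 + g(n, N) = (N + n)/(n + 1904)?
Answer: 2697/91999 ≈ 0.029316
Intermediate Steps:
L(o) = (-55 + o)*(-51 + o) (L(o) = (-51 + o)*(-55 + o) = (-55 + o)*(-51 + o))
C(K, w) = 36 (C(K, w) = 6² = 36)
g(n, N) = -3 + (N + n)/(1904 + n) (g(n, N) = -3 + (N + n)/(n + 1904) = -3 + (N + n)/(1904 + n))
M(u) = 36
1/(M(-1114) + g(793, L(6))) = 1/(36 + (-5712 + (2805 + 6² - 106*6) - 2*793)/(1904 + 793)) = 1/(36 + (-5712 + (2805 + 36 - 636) - 1586)/2697) = 1/(36 + (-5712 + 2205 - 1586)/2697) = 1/(36 + (1/2697)*(-5093)) = 1/(36 - 5093/2697) = 1/(91999/2697) = 2697/91999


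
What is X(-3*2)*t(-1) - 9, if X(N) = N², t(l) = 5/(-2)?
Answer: -99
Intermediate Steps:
t(l) = -5/2 (t(l) = 5*(-½) = -5/2)
X(-3*2)*t(-1) - 9 = (-3*2)²*(-5/2) - 9 = (-6)²*(-5/2) - 9 = 36*(-5/2) - 9 = -90 - 9 = -99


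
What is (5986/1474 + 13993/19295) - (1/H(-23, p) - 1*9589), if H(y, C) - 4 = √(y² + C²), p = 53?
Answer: 20600573539391/2147282665 - √3338/3322 ≈ 9593.8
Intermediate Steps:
H(y, C) = 4 + √(C² + y²) (H(y, C) = 4 + √(y² + C²) = 4 + √(C² + y²))
(5986/1474 + 13993/19295) - (1/H(-23, p) - 1*9589) = (5986/1474 + 13993/19295) - (1/(4 + √(53² + (-23)²)) - 1*9589) = (5986*(1/1474) + 13993*(1/19295)) - (1/(4 + √(2809 + 529)) - 9589) = (2993/737 + 13993/19295) - (1/(4 + √3338) - 9589) = 68062776/14220415 - (-9589 + 1/(4 + √3338)) = 68062776/14220415 + (9589 - 1/(4 + √3338)) = 136427622211/14220415 - 1/(4 + √3338)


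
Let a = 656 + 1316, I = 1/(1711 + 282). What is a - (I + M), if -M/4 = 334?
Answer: 6592843/1993 ≈ 3308.0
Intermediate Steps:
M = -1336 (M = -4*334 = -1336)
I = 1/1993 ≈ 0.00050176
a = 1972
a - (I + M) = 1972 - (1/1993 - 1336) = 1972 - 1*(-2662647/1993) = 1972 + 2662647/1993 = 6592843/1993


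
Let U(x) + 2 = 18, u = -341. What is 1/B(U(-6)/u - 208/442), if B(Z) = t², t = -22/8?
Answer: 16/121 ≈ 0.13223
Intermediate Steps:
U(x) = 16 (U(x) = -2 + 18 = 16)
t = -11/4 (t = -22*⅛ = -11/4 ≈ -2.7500)
B(Z) = 121/16 (B(Z) = (-11/4)² = 121/16)
1/B(U(-6)/u - 208/442) = 1/(121/16) = 16/121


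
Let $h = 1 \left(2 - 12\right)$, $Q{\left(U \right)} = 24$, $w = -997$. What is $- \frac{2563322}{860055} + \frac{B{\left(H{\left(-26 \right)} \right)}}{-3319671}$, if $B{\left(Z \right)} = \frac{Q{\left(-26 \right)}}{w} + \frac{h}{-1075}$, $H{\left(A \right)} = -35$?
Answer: $- \frac{121601958034289392}{40800325582703085} \approx -2.9804$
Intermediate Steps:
$h = -10$ ($h = 1 \left(-10\right) = -10$)
$B{\left(Z \right)} = - \frac{3166}{214355}$ ($B{\left(Z \right)} = \frac{24}{-997} - \frac{10}{-1075} = 24 \left(- \frac{1}{997}\right) - - \frac{2}{215} = - \frac{24}{997} + \frac{2}{215} = - \frac{3166}{214355}$)
$- \frac{2563322}{860055} + \frac{B{\left(H{\left(-26 \right)} \right)}}{-3319671} = - \frac{2563322}{860055} - \frac{3166}{214355 \left(-3319671\right)} = \left(-2563322\right) \frac{1}{860055} - - \frac{3166}{711588077205} = - \frac{2563322}{860055} + \frac{3166}{711588077205} = - \frac{121601958034289392}{40800325582703085}$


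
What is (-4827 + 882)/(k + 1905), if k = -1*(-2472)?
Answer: -1315/1459 ≈ -0.90130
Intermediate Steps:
k = 2472
(-4827 + 882)/(k + 1905) = (-4827 + 882)/(2472 + 1905) = -3945/4377 = -3945*1/4377 = -1315/1459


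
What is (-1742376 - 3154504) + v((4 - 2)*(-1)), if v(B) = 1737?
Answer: -4895143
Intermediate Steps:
(-1742376 - 3154504) + v((4 - 2)*(-1)) = (-1742376 - 3154504) + 1737 = -4896880 + 1737 = -4895143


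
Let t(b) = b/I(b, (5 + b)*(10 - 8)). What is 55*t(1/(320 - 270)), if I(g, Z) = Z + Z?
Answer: 55/1004 ≈ 0.054781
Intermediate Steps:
I(g, Z) = 2*Z
t(b) = b/(20 + 4*b) (t(b) = b/((2*((5 + b)*(10 - 8)))) = b/((2*((5 + b)*2))) = b/((2*(10 + 2*b))) = b/(20 + 4*b))
55*t(1/(320 - 270)) = 55*(1/(4*(320 - 270)*(5 + 1/(320 - 270)))) = 55*((¼)/(50*(5 + 1/50))) = 55*((¼)*(1/50)/(5 + 1/50)) = 55*((¼)*(1/50)/(251/50)) = 55*((¼)*(1/50)*(50/251)) = 55*(1/1004) = 55/1004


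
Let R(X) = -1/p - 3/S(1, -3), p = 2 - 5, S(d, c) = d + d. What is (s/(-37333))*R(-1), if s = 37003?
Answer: 259021/223998 ≈ 1.1564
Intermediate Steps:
S(d, c) = 2*d
p = -3
R(X) = -7/6 (R(X) = -1/(-3) - 3/(2*1) = -1*(-1/3) - 3/2 = 1/3 - 3*1/2 = 1/3 - 3/2 = -7/6)
(s/(-37333))*R(-1) = (37003/(-37333))*(-7/6) = (37003*(-1/37333))*(-7/6) = -37003/37333*(-7/6) = 259021/223998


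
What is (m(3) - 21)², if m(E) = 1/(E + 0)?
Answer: 3844/9 ≈ 427.11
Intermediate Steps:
m(E) = 1/E
(m(3) - 21)² = (1/3 - 21)² = (⅓ - 21)² = (-62/3)² = 3844/9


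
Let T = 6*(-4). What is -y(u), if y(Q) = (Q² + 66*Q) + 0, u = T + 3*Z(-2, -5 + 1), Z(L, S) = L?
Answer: 1080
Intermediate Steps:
T = -24
u = -30 (u = -24 + 3*(-2) = -24 - 6 = -30)
y(Q) = Q² + 66*Q
-y(u) = -(-30)*(66 - 30) = -(-30)*36 = -1*(-1080) = 1080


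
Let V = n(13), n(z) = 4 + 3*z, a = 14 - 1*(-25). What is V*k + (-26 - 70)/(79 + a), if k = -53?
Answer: -134509/59 ≈ -2279.8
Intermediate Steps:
a = 39 (a = 14 + 25 = 39)
V = 43 (V = 4 + 3*13 = 4 + 39 = 43)
V*k + (-26 - 70)/(79 + a) = 43*(-53) + (-26 - 70)/(79 + 39) = -2279 - 96/118 = -2279 - 96*1/118 = -2279 - 48/59 = -134509/59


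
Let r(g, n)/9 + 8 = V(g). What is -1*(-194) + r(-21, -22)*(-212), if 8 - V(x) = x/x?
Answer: 2102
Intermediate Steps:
V(x) = 7 (V(x) = 8 - x/x = 8 - 1*1 = 8 - 1 = 7)
r(g, n) = -9 (r(g, n) = -72 + 9*7 = -72 + 63 = -9)
-1*(-194) + r(-21, -22)*(-212) = -1*(-194) - 9*(-212) = 194 + 1908 = 2102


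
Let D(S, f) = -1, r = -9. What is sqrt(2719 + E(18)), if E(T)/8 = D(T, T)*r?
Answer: sqrt(2791) ≈ 52.830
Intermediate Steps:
E(T) = 72 (E(T) = 8*(-1*(-9)) = 8*9 = 72)
sqrt(2719 + E(18)) = sqrt(2719 + 72) = sqrt(2791)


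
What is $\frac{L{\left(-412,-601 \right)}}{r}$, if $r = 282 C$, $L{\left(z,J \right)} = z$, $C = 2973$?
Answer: $- \frac{206}{419193} \approx -0.00049142$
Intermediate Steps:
$r = 838386$ ($r = 282 \cdot 2973 = 838386$)
$\frac{L{\left(-412,-601 \right)}}{r} = - \frac{412}{838386} = \left(-412\right) \frac{1}{838386} = - \frac{206}{419193}$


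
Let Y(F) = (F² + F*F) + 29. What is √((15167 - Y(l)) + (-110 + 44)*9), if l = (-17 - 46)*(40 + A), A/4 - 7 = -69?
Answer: 12*I*√2384827 ≈ 18531.0*I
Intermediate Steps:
A = -248 (A = 28 + 4*(-69) = 28 - 276 = -248)
l = 13104 (l = (-17 - 46)*(40 - 248) = -63*(-208) = 13104)
Y(F) = 29 + 2*F² (Y(F) = (F² + F²) + 29 = 2*F² + 29 = 29 + 2*F²)
√((15167 - Y(l)) + (-110 + 44)*9) = √((15167 - (29 + 2*13104²)) + (-110 + 44)*9) = √((15167 - (29 + 2*171714816)) - 66*9) = √((15167 - (29 + 343429632)) - 594) = √((15167 - 1*343429661) - 594) = √((15167 - 343429661) - 594) = √(-343414494 - 594) = √(-343415088) = 12*I*√2384827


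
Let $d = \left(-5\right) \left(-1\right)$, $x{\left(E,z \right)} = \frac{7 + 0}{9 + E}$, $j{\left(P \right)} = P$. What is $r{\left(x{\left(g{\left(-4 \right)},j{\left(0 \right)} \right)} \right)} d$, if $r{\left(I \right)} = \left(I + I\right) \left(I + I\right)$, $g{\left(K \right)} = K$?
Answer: $\frac{196}{5} \approx 39.2$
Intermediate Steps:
$x{\left(E,z \right)} = \frac{7}{9 + E}$
$d = 5$
$r{\left(I \right)} = 4 I^{2}$ ($r{\left(I \right)} = 2 I 2 I = 4 I^{2}$)
$r{\left(x{\left(g{\left(-4 \right)},j{\left(0 \right)} \right)} \right)} d = 4 \left(\frac{7}{9 - 4}\right)^{2} \cdot 5 = 4 \left(\frac{7}{5}\right)^{2} \cdot 5 = 4 \cdot \frac{49}{25} \cdot 5 = \frac{196}{25} \cdot 5 = \frac{196}{5}$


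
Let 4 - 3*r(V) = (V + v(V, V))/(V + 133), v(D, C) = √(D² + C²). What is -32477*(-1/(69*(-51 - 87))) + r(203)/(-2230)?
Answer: -579475907/169872480 + 29*√2/321120 ≈ -3.4111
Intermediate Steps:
v(D, C) = √(C² + D²)
r(V) = 4/3 - (V + √2*√(V²))/(3*(133 + V)) (r(V) = 4/3 - (V + √(V² + V²))/(3*(V + 133)) = 4/3 - (V + √(2*V²))/(3*(133 + V)) = 4/3 - (V + √2*√(V²))/(3*(133 + V)))
-32477*(-1/(69*(-51 - 87))) + r(203)/(-2230) = -32477*(-1/(69*(-51 - 87))) + ((532 + 3*203 - √2*√(203²))/(3*(133 + 203)))/(-2230) = -32477/((-69*(-138))) + ((⅓)*(532 + 609 - √2*√41209)/336)*(-1/2230) = -32477/9522 + ((⅓)*(1/336)*(532 + 609 - 1*√2*203))*(-1/2230) = -32477*1/9522 + ((⅓)*(1/336)*(532 + 609 - 203*√2))*(-1/2230) = -32477/9522 + ((⅓)*(1/336)*(1141 - 203*√2))*(-1/2230) = -32477/9522 + (163/144 - 29*√2/144)*(-1/2230) = -32477/9522 + (-163/321120 + 29*√2/321120) = -579475907/169872480 + 29*√2/321120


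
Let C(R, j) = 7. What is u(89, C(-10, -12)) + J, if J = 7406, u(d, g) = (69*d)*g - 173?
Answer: 50220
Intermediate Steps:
u(d, g) = -173 + 69*d*g (u(d, g) = 69*d*g - 173 = -173 + 69*d*g)
u(89, C(-10, -12)) + J = (-173 + 69*89*7) + 7406 = (-173 + 42987) + 7406 = 42814 + 7406 = 50220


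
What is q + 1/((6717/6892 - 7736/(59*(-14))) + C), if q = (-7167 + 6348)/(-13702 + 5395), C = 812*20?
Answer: 323986418035/3284098142607 ≈ 0.098653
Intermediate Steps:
C = 16240
q = 7/71 (q = -819/(-8307) = -819*(-1/8307) = 7/71 ≈ 0.098592)
q + 1/((6717/6892 - 7736/(59*(-14))) + C) = 7/71 + 1/((6717/6892 - 7736/(59*(-14))) + 16240) = 7/71 + 1/((6717*(1/6892) - 7736/(-826)) + 16240) = 7/71 + 1/((6717/6892 - 7736*(-1/826)) + 16240) = 7/71 + 1/((6717/6892 + 3868/413) + 16240) = 7/71 + 1/(29432377/2846396 + 16240) = 7/71 + 1/(46254903417/2846396) = 7/71 + 2846396/46254903417 = 323986418035/3284098142607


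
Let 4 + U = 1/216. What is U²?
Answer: 744769/46656 ≈ 15.963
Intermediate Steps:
U = -863/216 (U = -4 + 1/216 = -863/216 ≈ -3.9954)
U² = (-863/216)² = 744769/46656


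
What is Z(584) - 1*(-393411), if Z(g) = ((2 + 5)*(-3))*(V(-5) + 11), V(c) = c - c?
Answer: 393180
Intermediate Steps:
V(c) = 0
Z(g) = -231 (Z(g) = ((2 + 5)*(-3))*(0 + 11) = (7*(-3))*11 = -21*11 = -231)
Z(584) - 1*(-393411) = -231 - 1*(-393411) = -231 + 393411 = 393180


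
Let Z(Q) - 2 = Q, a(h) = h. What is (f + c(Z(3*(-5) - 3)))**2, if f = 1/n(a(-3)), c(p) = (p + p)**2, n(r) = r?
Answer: 9431041/9 ≈ 1.0479e+6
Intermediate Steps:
Z(Q) = 2 + Q
c(p) = 4*p**2 (c(p) = (2*p)**2 = 4*p**2)
f = -1/3 (f = 1/(-3) = -1/3 ≈ -0.33333)
(f + c(Z(3*(-5) - 3)))**2 = (-1/3 + 4*(2 + (3*(-5) - 3))**2)**2 = (-1/3 + 4*(2 + (-15 - 3))**2)**2 = (-1/3 + 4*(2 - 18)**2)**2 = (-1/3 + 4*(-16)**2)**2 = (-1/3 + 4*256)**2 = (-1/3 + 1024)**2 = (3071/3)**2 = 9431041/9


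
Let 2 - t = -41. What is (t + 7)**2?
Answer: 2500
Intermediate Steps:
t = 43 (t = 2 - 1*(-41) = 2 + 41 = 43)
(t + 7)**2 = (43 + 7)**2 = 50**2 = 2500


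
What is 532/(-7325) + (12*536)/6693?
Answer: 14517908/16342075 ≈ 0.88838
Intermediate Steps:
532/(-7325) + (12*536)/6693 = 532*(-1/7325) + 6432*(1/6693) = -532/7325 + 2144/2231 = 14517908/16342075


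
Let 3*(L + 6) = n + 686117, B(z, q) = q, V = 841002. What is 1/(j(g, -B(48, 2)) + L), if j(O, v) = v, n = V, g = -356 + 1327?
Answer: 3/1527095 ≈ 1.9645e-6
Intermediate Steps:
g = 971
n = 841002
L = 1527101/3 (L = -6 + (841002 + 686117)/3 = -6 + (1/3)*1527119 = -6 + 1527119/3 = 1527101/3 ≈ 5.0903e+5)
1/(j(g, -B(48, 2)) + L) = 1/(-1*2 + 1527101/3) = 1/(-2 + 1527101/3) = 1/(1527095/3) = 3/1527095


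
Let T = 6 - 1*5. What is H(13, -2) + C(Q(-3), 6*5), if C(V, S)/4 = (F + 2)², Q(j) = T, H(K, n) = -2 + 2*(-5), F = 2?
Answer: 52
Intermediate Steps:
H(K, n) = -12 (H(K, n) = -2 - 10 = -12)
T = 1 (T = 6 - 5 = 1)
Q(j) = 1
C(V, S) = 64 (C(V, S) = 4*(2 + 2)² = 4*4² = 4*16 = 64)
H(13, -2) + C(Q(-3), 6*5) = -12 + 64 = 52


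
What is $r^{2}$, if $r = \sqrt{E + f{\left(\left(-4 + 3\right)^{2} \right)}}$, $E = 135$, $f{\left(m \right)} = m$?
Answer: $136$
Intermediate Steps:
$r = 2 \sqrt{34}$ ($r = \sqrt{135 + \left(-4 + 3\right)^{2}} = \sqrt{135 + \left(-1\right)^{2}} = \sqrt{135 + 1} = \sqrt{136} = 2 \sqrt{34} \approx 11.662$)
$r^{2} = \left(2 \sqrt{34}\right)^{2} = 136$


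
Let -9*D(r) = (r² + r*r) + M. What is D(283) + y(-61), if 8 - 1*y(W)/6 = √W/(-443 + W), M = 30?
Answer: -159776/9 + I*√61/84 ≈ -17753.0 + 0.092979*I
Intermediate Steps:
D(r) = -10/3 - 2*r²/9 (D(r) = -((r² + r*r) + 30)/9 = -((r² + r²) + 30)/9 = -(2*r² + 30)/9 = -(30 + 2*r²)/9 = -10/3 - 2*r²/9)
y(W) = 48 - 6*√W/(-443 + W)
D(283) + y(-61) = (-10/3 - 2/9*283²) + 6*(-3544 - √(-61) + 8*(-61))/(-443 - 61) = (-10/3 - 2/9*80089) + 6*(-3544 - I*√61 - 488)/(-504) = (-10/3 - 160178/9) + 6*(-1/504)*(-3544 - I*√61 - 488) = -160208/9 + 6*(-1/504)*(-4032 - I*√61) = -160208/9 + (48 + I*√61/84) = -159776/9 + I*√61/84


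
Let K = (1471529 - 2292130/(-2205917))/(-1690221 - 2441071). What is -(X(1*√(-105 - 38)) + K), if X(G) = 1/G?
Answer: 3246073129223/9113287254764 + I*√143/143 ≈ 0.35619 + 0.083624*I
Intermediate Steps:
K = -3246073129223/9113287254764 (K = (1471529 - 2292130*(-1/2205917))/(-4131292) = (1471529 + 2292130/2205917)*(-1/4131292) = (3246073129223/2205917)*(-1/4131292) = -3246073129223/9113287254764 ≈ -0.35619)
-(X(1*√(-105 - 38)) + K) = -(1/(1*√(-105 - 38)) - 3246073129223/9113287254764) = -(1/(1*√(-143)) - 3246073129223/9113287254764) = -(1/(1*(I*√143)) - 3246073129223/9113287254764) = -(1/(I*√143) - 3246073129223/9113287254764) = -(-I*√143/143 - 3246073129223/9113287254764) = -(-3246073129223/9113287254764 - I*√143/143) = 3246073129223/9113287254764 + I*√143/143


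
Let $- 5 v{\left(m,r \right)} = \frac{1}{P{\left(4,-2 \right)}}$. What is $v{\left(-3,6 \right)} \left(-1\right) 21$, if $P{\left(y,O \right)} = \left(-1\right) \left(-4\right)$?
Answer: $\frac{21}{20} \approx 1.05$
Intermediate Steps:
$P{\left(y,O \right)} = 4$
$v{\left(m,r \right)} = - \frac{1}{20}$ ($v{\left(m,r \right)} = - \frac{1}{5 \cdot 4} = \left(- \frac{1}{5}\right) \frac{1}{4} = - \frac{1}{20}$)
$v{\left(-3,6 \right)} \left(-1\right) 21 = \left(- \frac{1}{20}\right) \left(-1\right) 21 = \frac{1}{20} \cdot 21 = \frac{21}{20}$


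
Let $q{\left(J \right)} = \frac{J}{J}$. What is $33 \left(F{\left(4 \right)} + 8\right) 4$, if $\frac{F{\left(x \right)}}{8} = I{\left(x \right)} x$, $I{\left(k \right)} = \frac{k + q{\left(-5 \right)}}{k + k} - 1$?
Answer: $-528$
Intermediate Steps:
$q{\left(J \right)} = 1$
$I{\left(k \right)} = -1 + \frac{1 + k}{2 k}$ ($I{\left(k \right)} = \frac{k + 1}{k + k} - 1 = \frac{1 + k}{2 k} - 1 = -1 + \frac{1 + k}{2 k}$)
$F{\left(x \right)} = 4 - 4 x$ ($F{\left(x \right)} = 8 \frac{1 - x}{2 x} x = 8 \left(\frac{1}{2} - \frac{x}{2}\right) = 4 - 4 x$)
$33 \left(F{\left(4 \right)} + 8\right) 4 = 33 \left(\left(4 - 16\right) + 8\right) 4 = 33 \left(-12 + 8\right) 4 = 33 \left(-4\right) 4 = \left(-132\right) 4 = -528$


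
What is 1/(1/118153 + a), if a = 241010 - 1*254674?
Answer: -118153/1614442591 ≈ -7.3185e-5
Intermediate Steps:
a = -13664 (a = 241010 - 254674 = -13664)
1/(1/118153 + a) = 1/(1/118153 - 13664) = 1/(-1614442591/118153) = -118153/1614442591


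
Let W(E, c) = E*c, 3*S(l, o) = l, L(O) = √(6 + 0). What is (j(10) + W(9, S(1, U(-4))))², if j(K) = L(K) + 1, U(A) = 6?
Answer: (4 + √6)² ≈ 41.596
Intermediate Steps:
L(O) = √6
j(K) = 1 + √6 (j(K) = √6 + 1 = 1 + √6)
S(l, o) = l/3
(j(10) + W(9, S(1, U(-4))))² = ((1 + √6) + 9*((⅓)*1))² = ((1 + √6) + 9*(⅓))² = ((1 + √6) + 3)² = (4 + √6)²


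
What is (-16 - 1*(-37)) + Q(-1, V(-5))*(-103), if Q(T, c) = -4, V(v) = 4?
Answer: 433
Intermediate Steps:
(-16 - 1*(-37)) + Q(-1, V(-5))*(-103) = (-16 - 1*(-37)) - 4*(-103) = (-16 + 37) + 412 = 21 + 412 = 433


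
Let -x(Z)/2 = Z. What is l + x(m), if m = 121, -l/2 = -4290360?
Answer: 8580478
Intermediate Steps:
l = 8580720 (l = -2*(-4290360) = 8580720)
x(Z) = -2*Z
l + x(m) = 8580720 - 2*121 = 8580720 - 242 = 8580478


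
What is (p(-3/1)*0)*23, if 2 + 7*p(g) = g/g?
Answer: 0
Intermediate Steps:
p(g) = -⅐ (p(g) = -2/7 + (g/g)/7 = -2/7 + (⅐)*1 = -2/7 + ⅐ = -⅐)
(p(-3/1)*0)*23 = -⅐*0*23 = 0*23 = 0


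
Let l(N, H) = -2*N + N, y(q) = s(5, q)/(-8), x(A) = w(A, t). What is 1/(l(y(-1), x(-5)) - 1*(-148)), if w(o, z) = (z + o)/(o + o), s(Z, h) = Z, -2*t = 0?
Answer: 8/1189 ≈ 0.0067283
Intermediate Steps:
t = 0 (t = -½*0 = 0)
w(o, z) = (o + z)/(2*o) (w(o, z) = (o + z)/((2*o)) = (o + z)*(1/(2*o)) = (o + z)/(2*o))
x(A) = ½ (x(A) = (A + 0)/(2*A) = A/(2*A) = ½)
y(q) = -5/8 (y(q) = 5/(-8) = 5*(-⅛) = -5/8)
l(N, H) = -N
1/(l(y(-1), x(-5)) - 1*(-148)) = 1/(-1*(-5/8) - 1*(-148)) = 1/(5/8 + 148) = 1/(1189/8) = 8/1189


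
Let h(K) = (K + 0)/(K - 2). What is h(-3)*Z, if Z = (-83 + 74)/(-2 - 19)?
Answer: 9/35 ≈ 0.25714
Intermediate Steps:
h(K) = K/(-2 + K)
Z = 3/7 (Z = -9/(-21) = -9*(-1/21) = 3/7 ≈ 0.42857)
h(-3)*Z = -3/(-2 - 3)*(3/7) = -3/(-5)*(3/7) = -3*(-⅕)*(3/7) = (⅗)*(3/7) = 9/35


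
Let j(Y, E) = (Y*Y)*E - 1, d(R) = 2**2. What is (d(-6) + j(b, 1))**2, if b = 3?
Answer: 144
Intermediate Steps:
d(R) = 4
j(Y, E) = -1 + E*Y**2 (j(Y, E) = Y**2*E - 1 = E*Y**2 - 1 = -1 + E*Y**2)
(d(-6) + j(b, 1))**2 = (4 + (-1 + 1*3**2))**2 = (4 + (-1 + 1*9))**2 = (4 + (-1 + 9))**2 = (4 + 8)**2 = 12**2 = 144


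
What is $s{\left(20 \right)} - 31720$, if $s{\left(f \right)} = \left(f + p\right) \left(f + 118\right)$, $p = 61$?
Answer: $-20542$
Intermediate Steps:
$s{\left(f \right)} = \left(61 + f\right) \left(118 + f\right)$ ($s{\left(f \right)} = \left(f + 61\right) \left(f + 118\right) = \left(61 + f\right) \left(118 + f\right)$)
$s{\left(20 \right)} - 31720 = \left(7198 + 20^{2} + 179 \cdot 20\right) - 31720 = \left(7198 + 400 + 3580\right) - 31720 = 11178 - 31720 = -20542$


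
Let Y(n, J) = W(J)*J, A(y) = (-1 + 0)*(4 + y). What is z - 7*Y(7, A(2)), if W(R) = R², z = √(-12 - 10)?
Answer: 1512 + I*√22 ≈ 1512.0 + 4.6904*I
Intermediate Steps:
z = I*√22 (z = √(-22) = I*√22 ≈ 4.6904*I)
A(y) = -4 - y (A(y) = -(4 + y) = -4 - y)
Y(n, J) = J³ (Y(n, J) = J²*J = J³)
z - 7*Y(7, A(2)) = I*√22 - 7*(-4 - 1*2)³ = I*√22 - 7*(-4 - 2)³ = I*√22 - 7*(-6)³ = I*√22 - 7*(-216) = I*√22 + 1512 = 1512 + I*√22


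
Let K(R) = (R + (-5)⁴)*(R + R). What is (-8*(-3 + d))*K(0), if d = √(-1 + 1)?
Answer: 0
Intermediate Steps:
K(R) = 2*R*(625 + R) (K(R) = (R + 625)*(2*R) = (625 + R)*(2*R) = 2*R*(625 + R))
d = 0 (d = √0 = 0)
(-8*(-3 + d))*K(0) = (-8*(-3 + 0))*(2*0*(625 + 0)) = (-8*(-3))*(2*0*625) = 24*0 = 0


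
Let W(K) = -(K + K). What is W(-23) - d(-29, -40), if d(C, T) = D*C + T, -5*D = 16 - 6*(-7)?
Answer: -1252/5 ≈ -250.40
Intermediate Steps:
D = -58/5 (D = -(16 - 6*(-7))/5 = -(16 - 1*(-42))/5 = -(16 + 42)/5 = -⅕*58 = -58/5 ≈ -11.600)
d(C, T) = T - 58*C/5 (d(C, T) = -58*C/5 + T = T - 58*C/5)
W(K) = -2*K
W(-23) - d(-29, -40) = -2*(-23) - (-40 - 58/5*(-29)) = 46 - (-40 + 1682/5) = 46 - 1*1482/5 = 46 - 1482/5 = -1252/5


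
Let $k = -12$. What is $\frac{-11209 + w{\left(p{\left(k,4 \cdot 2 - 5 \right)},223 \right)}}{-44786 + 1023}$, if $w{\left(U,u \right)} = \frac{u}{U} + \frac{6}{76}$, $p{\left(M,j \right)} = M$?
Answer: $\frac{2559871}{9977964} \approx 0.25655$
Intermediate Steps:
$w{\left(U,u \right)} = \frac{3}{38} + \frac{u}{U}$ ($w{\left(U,u \right)} = \frac{u}{U} + 6 \cdot \frac{1}{76} = \frac{u}{U} + \frac{3}{38} = \frac{3}{38} + \frac{u}{U}$)
$\frac{-11209 + w{\left(p{\left(k,4 \cdot 2 - 5 \right)},223 \right)}}{-44786 + 1023} = \frac{-11209 + \left(\frac{3}{38} + \frac{223}{-12}\right)}{-44786 + 1023} = \frac{-11209 + \left(\frac{3}{38} + 223 \left(- \frac{1}{12}\right)\right)}{-43763} = \left(-11209 + \left(\frac{3}{38} - \frac{223}{12}\right)\right) \left(- \frac{1}{43763}\right) = \left(-11209 - \frac{4219}{228}\right) \left(- \frac{1}{43763}\right) = \left(- \frac{2559871}{228}\right) \left(- \frac{1}{43763}\right) = \frac{2559871}{9977964}$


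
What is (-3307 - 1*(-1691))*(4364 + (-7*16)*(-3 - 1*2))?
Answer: -7957184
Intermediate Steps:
(-3307 - 1*(-1691))*(4364 + (-7*16)*(-3 - 1*2)) = (-3307 + 1691)*(4364 - 112*(-3 - 2)) = -1616*(4364 - 112*(-5)) = -1616*(4364 + 560) = -1616*4924 = -7957184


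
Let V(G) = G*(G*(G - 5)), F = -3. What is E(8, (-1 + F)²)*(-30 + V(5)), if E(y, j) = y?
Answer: -240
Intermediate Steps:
V(G) = G²*(-5 + G) (V(G) = G*(G*(-5 + G)) = G²*(-5 + G))
E(8, (-1 + F)²)*(-30 + V(5)) = 8*(-30 + 5²*(-5 + 5)) = 8*(-30 + 25*0) = 8*(-30 + 0) = 8*(-30) = -240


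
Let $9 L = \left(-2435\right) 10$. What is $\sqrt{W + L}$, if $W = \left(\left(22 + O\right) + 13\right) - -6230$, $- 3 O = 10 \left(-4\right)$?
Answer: $\frac{\sqrt{32155}}{3} \approx 59.773$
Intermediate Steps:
$O = \frac{40}{3}$ ($O = - \frac{10 \left(-4\right)}{3} = \left(- \frac{1}{3}\right) \left(-40\right) = \frac{40}{3} \approx 13.333$)
$L = - \frac{24350}{9}$ ($L = \frac{\left(-2435\right) 10}{9} = \frac{1}{9} \left(-24350\right) = - \frac{24350}{9} \approx -2705.6$)
$W = \frac{18835}{3}$ ($W = \left(\left(22 + \frac{40}{3}\right) + 13\right) - -6230 = \left(\frac{106}{3} + 13\right) + 6230 = \frac{145}{3} + 6230 = \frac{18835}{3} \approx 6278.3$)
$\sqrt{W + L} = \sqrt{\frac{18835}{3} - \frac{24350}{9}} = \sqrt{\frac{32155}{9}} = \frac{\sqrt{32155}}{3}$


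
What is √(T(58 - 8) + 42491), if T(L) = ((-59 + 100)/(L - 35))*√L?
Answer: √(382419 + 123*√2)/3 ≈ 206.18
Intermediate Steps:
T(L) = 41*√L/(-35 + L) (T(L) = (41/(-35 + L))*√L = 41*√L/(-35 + L))
√(T(58 - 8) + 42491) = √(41*√(58 - 8)/(-35 + (58 - 8)) + 42491) = √(41*√50/(-35 + 50) + 42491) = √(41*(5*√2)/15 + 42491) = √(41*(5*√2)*(1/15) + 42491) = √(41*√2/3 + 42491) = √(42491 + 41*√2/3)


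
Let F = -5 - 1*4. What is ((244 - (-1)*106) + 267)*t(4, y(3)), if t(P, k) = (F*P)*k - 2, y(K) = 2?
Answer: -45658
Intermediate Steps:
F = -9 (F = -5 - 4 = -9)
t(P, k) = -2 - 9*P*k (t(P, k) = (-9*P)*k - 2 = -9*P*k - 2 = -2 - 9*P*k)
((244 - (-1)*106) + 267)*t(4, y(3)) = ((244 - (-1)*106) + 267)*(-2 - 9*4*2) = ((244 - 1*(-106)) + 267)*(-2 - 72) = ((244 + 106) + 267)*(-74) = (350 + 267)*(-74) = 617*(-74) = -45658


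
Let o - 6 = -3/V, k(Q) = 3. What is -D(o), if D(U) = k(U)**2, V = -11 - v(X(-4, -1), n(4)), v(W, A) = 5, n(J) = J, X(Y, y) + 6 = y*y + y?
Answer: -9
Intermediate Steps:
X(Y, y) = -6 + y + y**2 (X(Y, y) = -6 + (y*y + y) = -6 + (y**2 + y) = -6 + (y + y**2) = -6 + y + y**2)
V = -16 (V = -11 - 1*5 = -11 - 5 = -16)
o = 99/16 (o = 6 - 3/(-16) = 6 - 1/16*(-3) = 6 + 3/16 = 99/16 ≈ 6.1875)
D(U) = 9 (D(U) = 3**2 = 9)
-D(o) = -1*9 = -9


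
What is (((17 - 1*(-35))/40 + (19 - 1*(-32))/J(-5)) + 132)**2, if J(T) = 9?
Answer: 17380561/900 ≈ 19312.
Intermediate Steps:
(((17 - 1*(-35))/40 + (19 - 1*(-32))/J(-5)) + 132)**2 = (((17 - 1*(-35))/40 + (19 - 1*(-32))/9) + 132)**2 = (((17 + 35)*(1/40) + (19 + 32)*(1/9)) + 132)**2 = ((52*(1/40) + 51*(1/9)) + 132)**2 = ((13/10 + 17/3) + 132)**2 = (209/30 + 132)**2 = (4169/30)**2 = 17380561/900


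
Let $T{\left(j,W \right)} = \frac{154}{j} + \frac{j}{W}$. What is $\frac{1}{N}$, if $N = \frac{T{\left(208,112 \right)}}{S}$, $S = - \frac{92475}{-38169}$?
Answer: $\frac{7480200}{8019731} \approx 0.93272$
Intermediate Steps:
$S = \frac{10275}{4241}$ ($S = \left(-92475\right) \left(- \frac{1}{38169}\right) = \frac{10275}{4241} \approx 2.4228$)
$N = \frac{8019731}{7480200}$ ($N = \frac{\frac{154}{208} + \frac{208}{112}}{\frac{10275}{4241}} = \left(154 \cdot \frac{1}{208} + 208 \cdot \frac{1}{112}\right) \frac{4241}{10275} = \left(\frac{77}{104} + \frac{13}{7}\right) \frac{4241}{10275} = \frac{1891}{728} \cdot \frac{4241}{10275} = \frac{8019731}{7480200} \approx 1.0721$)
$\frac{1}{N} = \frac{1}{\frac{8019731}{7480200}} = \frac{7480200}{8019731}$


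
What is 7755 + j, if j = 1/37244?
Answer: 288827221/37244 ≈ 7755.0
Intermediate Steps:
j = 1/37244 ≈ 2.6850e-5
7755 + j = 7755 + 1/37244 = 288827221/37244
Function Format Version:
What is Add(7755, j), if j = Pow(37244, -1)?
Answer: Rational(288827221, 37244) ≈ 7755.0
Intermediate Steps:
j = Rational(1, 37244) ≈ 2.6850e-5
Add(7755, j) = Add(7755, Rational(1, 37244)) = Rational(288827221, 37244)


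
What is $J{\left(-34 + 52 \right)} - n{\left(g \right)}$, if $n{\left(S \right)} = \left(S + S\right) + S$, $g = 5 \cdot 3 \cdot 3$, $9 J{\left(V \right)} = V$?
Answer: $-133$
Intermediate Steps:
$J{\left(V \right)} = \frac{V}{9}$
$g = 45$ ($g = 15 \cdot 3 = 45$)
$n{\left(S \right)} = 3 S$ ($n{\left(S \right)} = 2 S + S = 3 S$)
$J{\left(-34 + 52 \right)} - n{\left(g \right)} = \frac{-34 + 52}{9} - 3 \cdot 45 = \frac{1}{9} \cdot 18 - 135 = 2 - 135 = -133$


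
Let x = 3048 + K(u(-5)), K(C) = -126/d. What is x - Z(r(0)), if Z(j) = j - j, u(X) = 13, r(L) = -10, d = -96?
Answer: 48789/16 ≈ 3049.3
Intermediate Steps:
Z(j) = 0
K(C) = 21/16 (K(C) = -126/(-96) = -126*(-1/96) = 21/16)
x = 48789/16 (x = 3048 + 21/16 = 48789/16 ≈ 3049.3)
x - Z(r(0)) = 48789/16 - 1*0 = 48789/16 + 0 = 48789/16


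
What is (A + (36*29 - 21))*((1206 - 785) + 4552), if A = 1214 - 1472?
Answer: 3804345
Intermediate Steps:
A = -258
(A + (36*29 - 21))*((1206 - 785) + 4552) = (-258 + (36*29 - 21))*((1206 - 785) + 4552) = (-258 + (1044 - 21))*(421 + 4552) = (-258 + 1023)*4973 = 765*4973 = 3804345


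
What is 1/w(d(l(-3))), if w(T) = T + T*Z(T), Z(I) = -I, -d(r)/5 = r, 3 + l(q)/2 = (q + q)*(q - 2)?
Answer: -1/73170 ≈ -1.3667e-5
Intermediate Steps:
l(q) = -6 + 4*q*(-2 + q) (l(q) = -6 + 2*((q + q)*(q - 2)) = -6 + 2*((2*q)*(-2 + q)) = -6 + 2*(2*q*(-2 + q)) = -6 + 4*q*(-2 + q))
d(r) = -5*r
w(T) = T - T² (w(T) = T + T*(-T) = T - T²)
1/w(d(l(-3))) = 1/((-5*(-6 - 8*(-3) + 4*(-3)²))*(1 - (-5)*(-6 - 8*(-3) + 4*(-3)²))) = 1/((-5*(-6 + 24 + 4*9))*(1 - (-5)*(-6 + 24 + 4*9))) = 1/((-5*(-6 + 24 + 36))*(1 - (-5)*(-6 + 24 + 36))) = 1/((-5*54)*(1 - (-5)*54)) = 1/(-270*(1 - 1*(-270))) = 1/(-270*(1 + 270)) = 1/(-270*271) = 1/(-73170) = -1/73170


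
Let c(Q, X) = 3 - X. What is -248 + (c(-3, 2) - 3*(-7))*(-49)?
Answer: -1326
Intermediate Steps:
-248 + (c(-3, 2) - 3*(-7))*(-49) = -248 + ((3 - 1*2) - 3*(-7))*(-49) = -248 + ((3 - 2) + 21)*(-49) = -248 + (1 + 21)*(-49) = -248 + 22*(-49) = -248 - 1078 = -1326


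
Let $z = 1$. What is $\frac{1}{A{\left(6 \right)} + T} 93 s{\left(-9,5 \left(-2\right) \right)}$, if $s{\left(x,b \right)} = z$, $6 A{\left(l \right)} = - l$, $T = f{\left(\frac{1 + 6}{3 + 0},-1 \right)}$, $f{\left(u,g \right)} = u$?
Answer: $\frac{279}{4} \approx 69.75$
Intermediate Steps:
$T = \frac{7}{3}$ ($T = \frac{1 + 6}{3 + 0} = \frac{7}{3} \approx 2.3333$)
$A{\left(l \right)} = - \frac{l}{6}$ ($A{\left(l \right)} = \frac{\left(-1\right) l}{6} = - \frac{l}{6}$)
$s{\left(x,b \right)} = 1$
$\frac{1}{A{\left(6 \right)} + T} 93 s{\left(-9,5 \left(-2\right) \right)} = \frac{1}{\left(- \frac{1}{6}\right) 6 + \frac{7}{3}} \cdot 93 \cdot 1 = \frac{1}{-1 + \frac{7}{3}} \cdot 93 \cdot 1 = \frac{1}{\frac{4}{3}} \cdot 93 \cdot 1 = \frac{3}{4} \cdot 93 \cdot 1 = \frac{279}{4} \cdot 1 = \frac{279}{4}$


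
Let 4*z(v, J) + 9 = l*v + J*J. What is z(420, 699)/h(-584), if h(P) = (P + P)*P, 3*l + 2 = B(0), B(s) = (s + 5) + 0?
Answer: 122253/682112 ≈ 0.17923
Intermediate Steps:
B(s) = 5 + s (B(s) = (5 + s) + 0 = 5 + s)
l = 1 (l = -⅔ + (5 + 0)/3 = -⅔ + (⅓)*5 = -⅔ + 5/3 = 1)
h(P) = 2*P² (h(P) = (2*P)*P = 2*P²)
z(v, J) = -9/4 + v/4 + J²/4 (z(v, J) = -9/4 + (1*v + J*J)/4 = -9/4 + (v + J²)/4 = -9/4 + (v/4 + J²/4) = -9/4 + v/4 + J²/4)
z(420, 699)/h(-584) = (-9/4 + (¼)*420 + (¼)*699²)/((2*(-584)²)) = (-9/4 + 105 + (¼)*488601)/((2*341056)) = (-9/4 + 105 + 488601/4)/682112 = 122253*(1/682112) = 122253/682112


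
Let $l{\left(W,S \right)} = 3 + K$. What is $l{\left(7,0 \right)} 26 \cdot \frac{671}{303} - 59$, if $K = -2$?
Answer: $- \frac{431}{303} \approx -1.4224$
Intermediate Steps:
$l{\left(W,S \right)} = 1$ ($l{\left(W,S \right)} = 3 - 2 = 1$)
$l{\left(7,0 \right)} 26 \cdot \frac{671}{303} - 59 = 1 \cdot 26 \cdot \frac{671}{303} - 59 = 26 \cdot 671 \cdot \frac{1}{303} - 59 = 26 \cdot \frac{671}{303} - 59 = \frac{17446}{303} - 59 = - \frac{431}{303}$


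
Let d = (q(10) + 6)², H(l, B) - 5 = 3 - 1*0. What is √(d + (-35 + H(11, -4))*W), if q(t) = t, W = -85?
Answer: √2551 ≈ 50.507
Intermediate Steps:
H(l, B) = 8 (H(l, B) = 5 + (3 - 1*0) = 5 + (3 + 0) = 5 + 3 = 8)
d = 256 (d = (10 + 6)² = 16² = 256)
√(d + (-35 + H(11, -4))*W) = √(256 + (-35 + 8)*(-85)) = √(256 - 27*(-85)) = √(256 + 2295) = √2551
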